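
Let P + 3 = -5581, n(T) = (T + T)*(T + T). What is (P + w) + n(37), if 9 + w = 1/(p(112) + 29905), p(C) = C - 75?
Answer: -3503213/29942 ≈ -117.00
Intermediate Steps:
n(T) = 4*T**2 (n(T) = (2*T)*(2*T) = 4*T**2)
P = -5584 (P = -3 - 5581 = -5584)
p(C) = -75 + C
w = -269477/29942 (w = -9 + 1/((-75 + 112) + 29905) = -9 + 1/(37 + 29905) = -9 + 1/29942 = -269477/29942 ≈ -9.0000)
(P + w) + n(37) = (-5584 - 269477/29942) + 4*37**2 = -167465605/29942 + 4*1369 = -167465605/29942 + 5476 = -3503213/29942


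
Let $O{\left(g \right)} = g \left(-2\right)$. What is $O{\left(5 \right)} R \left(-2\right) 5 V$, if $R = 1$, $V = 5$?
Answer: $500$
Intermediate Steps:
$O{\left(g \right)} = - 2 g$
$O{\left(5 \right)} R \left(-2\right) 5 V = \left(-2\right) 5 \cdot 1 \left(-2\right) 5 \cdot 5 = \left(-10\right) 1 \left(\left(-10\right) 5\right) = \left(-10\right) \left(-50\right) = 500$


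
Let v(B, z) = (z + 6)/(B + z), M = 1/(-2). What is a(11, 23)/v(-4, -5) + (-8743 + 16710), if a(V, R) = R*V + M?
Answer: 11389/2 ≈ 5694.5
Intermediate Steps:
M = -1/2 ≈ -0.50000
a(V, R) = -1/2 + R*V (a(V, R) = R*V - 1/2 = -1/2 + R*V)
v(B, z) = (6 + z)/(B + z)
a(11, 23)/v(-4, -5) + (-8743 + 16710) = (-1/2 + 23*11)/(((6 - 5)/(-4 - 5))) + (-8743 + 16710) = (-1/2 + 253)/((1/(-9))) + 7967 = 505/(2*((-1/9*1))) + 7967 = 505/(2*(-1/9)) + 7967 = (505/2)*(-9) + 7967 = -4545/2 + 7967 = 11389/2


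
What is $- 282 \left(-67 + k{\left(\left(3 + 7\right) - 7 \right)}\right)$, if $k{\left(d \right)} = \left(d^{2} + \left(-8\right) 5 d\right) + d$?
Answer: $49350$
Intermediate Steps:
$k{\left(d \right)} = d^{2} - 39 d$ ($k{\left(d \right)} = \left(d^{2} - 40 d\right) + d = d^{2} - 39 d$)
$- 282 \left(-67 + k{\left(\left(3 + 7\right) - 7 \right)}\right) = - 282 \left(-67 + \left(\left(3 + 7\right) - 7\right) \left(-39 + \left(\left(3 + 7\right) - 7\right)\right)\right) = - 282 \left(-67 + \left(10 - 7\right) \left(-39 + \left(10 - 7\right)\right)\right) = - 282 \left(-67 + 3 \left(-39 + 3\right)\right) = - 282 \left(-67 + 3 \left(-36\right)\right) = - 282 \left(-67 - 108\right) = \left(-282\right) \left(-175\right) = 49350$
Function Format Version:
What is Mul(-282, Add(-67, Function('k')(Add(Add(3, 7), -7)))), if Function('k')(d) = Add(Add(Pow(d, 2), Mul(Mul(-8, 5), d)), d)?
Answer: 49350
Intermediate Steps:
Function('k')(d) = Add(Pow(d, 2), Mul(-39, d)) (Function('k')(d) = Add(Add(Pow(d, 2), Mul(-40, d)), d) = Add(Pow(d, 2), Mul(-39, d)))
Mul(-282, Add(-67, Function('k')(Add(Add(3, 7), -7)))) = Mul(-282, Add(-67, Mul(Add(Add(3, 7), -7), Add(-39, Add(Add(3, 7), -7))))) = Mul(-282, Add(-67, Mul(Add(10, -7), Add(-39, Add(10, -7))))) = Mul(-282, Add(-67, Mul(3, Add(-39, 3)))) = Mul(-282, Add(-67, Mul(3, -36))) = Mul(-282, Add(-67, -108)) = Mul(-282, -175) = 49350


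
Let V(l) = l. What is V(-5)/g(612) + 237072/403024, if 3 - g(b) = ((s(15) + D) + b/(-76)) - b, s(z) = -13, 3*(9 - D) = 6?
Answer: 174699829/301058928 ≈ 0.58028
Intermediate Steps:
D = 7 (D = 9 - 1/3*6 = 9 - 2 = 7)
g(b) = 9 + 77*b/76 (g(b) = 3 - (((-13 + 7) + b/(-76)) - b) = 3 - ((-6 + b*(-1/76)) - b) = 3 - ((-6 - b/76) - b) = 3 - (-6 - 77*b/76) = 3 + (6 + 77*b/76) = 9 + 77*b/76)
V(-5)/g(612) + 237072/403024 = -5/(9 + (77/76)*612) + 237072/403024 = -5/(9 + 11781/19) + 237072*(1/403024) = -5/11952/19 + 14817/25189 = -5*19/11952 + 14817/25189 = -95/11952 + 14817/25189 = 174699829/301058928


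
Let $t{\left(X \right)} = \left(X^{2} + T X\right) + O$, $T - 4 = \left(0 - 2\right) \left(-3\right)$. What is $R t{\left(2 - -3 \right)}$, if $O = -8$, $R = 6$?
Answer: $402$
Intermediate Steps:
$T = 10$ ($T = 4 + \left(0 - 2\right) \left(-3\right) = 4 - -6 = 4 + 6 = 10$)
$t{\left(X \right)} = -8 + X^{2} + 10 X$ ($t{\left(X \right)} = \left(X^{2} + 10 X\right) - 8 = -8 + X^{2} + 10 X$)
$R t{\left(2 - -3 \right)} = 6 \left(-8 + \left(2 - -3\right)^{2} + 10 \left(2 - -3\right)\right) = 6 \left(-8 + \left(2 + 3\right)^{2} + 10 \left(2 + 3\right)\right) = 6 \left(-8 + 5^{2} + 10 \cdot 5\right) = 6 \left(-8 + 25 + 50\right) = 6 \cdot 67 = 402$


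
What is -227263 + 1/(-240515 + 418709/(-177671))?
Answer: -9711620523664733/42732959274 ≈ -2.2726e+5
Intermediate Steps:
-227263 + 1/(-240515 + 418709/(-177671)) = -227263 + 1/(-240515 + 418709*(-1/177671)) = -227263 + 1/(-240515 - 418709/177671) = -227263 + 1/(-42732959274/177671) = -227263 - 177671/42732959274 = -9711620523664733/42732959274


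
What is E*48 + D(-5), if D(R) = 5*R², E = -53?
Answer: -2419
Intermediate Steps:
E*48 + D(-5) = -53*48 + 5*(-5)² = -2544 + 5*25 = -2544 + 125 = -2419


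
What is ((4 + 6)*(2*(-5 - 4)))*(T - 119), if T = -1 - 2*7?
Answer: 24120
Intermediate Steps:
T = -15 (T = -1 - 14 = -15)
((4 + 6)*(2*(-5 - 4)))*(T - 119) = ((4 + 6)*(2*(-5 - 4)))*(-15 - 119) = (10*(2*(-9)))*(-134) = (10*(-18))*(-134) = -180*(-134) = 24120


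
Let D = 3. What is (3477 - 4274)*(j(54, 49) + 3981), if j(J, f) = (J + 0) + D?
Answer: -3218286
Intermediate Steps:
j(J, f) = 3 + J (j(J, f) = (J + 0) + 3 = J + 3 = 3 + J)
(3477 - 4274)*(j(54, 49) + 3981) = (3477 - 4274)*((3 + 54) + 3981) = -797*(57 + 3981) = -797*4038 = -3218286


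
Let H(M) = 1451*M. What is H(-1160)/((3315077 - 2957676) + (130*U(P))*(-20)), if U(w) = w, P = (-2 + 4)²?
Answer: -1683160/347001 ≈ -4.8506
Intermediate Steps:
P = 4 (P = 2² = 4)
H(-1160)/((3315077 - 2957676) + (130*U(P))*(-20)) = (1451*(-1160))/((3315077 - 2957676) + (130*4)*(-20)) = -1683160/(357401 + 520*(-20)) = -1683160/(357401 - 10400) = -1683160/347001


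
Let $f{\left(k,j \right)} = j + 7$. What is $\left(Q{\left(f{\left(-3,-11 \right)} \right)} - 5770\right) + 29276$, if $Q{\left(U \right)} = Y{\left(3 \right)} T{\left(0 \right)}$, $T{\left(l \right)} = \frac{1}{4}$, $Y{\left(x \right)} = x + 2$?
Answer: $\frac{94029}{4} \approx 23507.0$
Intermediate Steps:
$f{\left(k,j \right)} = 7 + j$
$Y{\left(x \right)} = 2 + x$
$T{\left(l \right)} = \frac{1}{4}$
$Q{\left(U \right)} = \frac{5}{4}$ ($Q{\left(U \right)} = \left(2 + 3\right) \frac{1}{4} = 5 \cdot \frac{1}{4} = \frac{5}{4}$)
$\left(Q{\left(f{\left(-3,-11 \right)} \right)} - 5770\right) + 29276 = \left(\frac{5}{4} - 5770\right) + 29276 = - \frac{23075}{4} + 29276 = \frac{94029}{4}$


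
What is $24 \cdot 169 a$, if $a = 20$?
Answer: $81120$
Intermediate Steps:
$24 \cdot 169 a = 24 \cdot 169 \cdot 20 = 24 \cdot 3380 = 81120$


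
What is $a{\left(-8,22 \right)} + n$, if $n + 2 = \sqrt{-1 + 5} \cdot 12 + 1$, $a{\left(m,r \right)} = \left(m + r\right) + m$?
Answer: $29$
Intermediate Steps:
$a{\left(m,r \right)} = r + 2 m$
$n = 23$ ($n = -2 + \left(\sqrt{-1 + 5} \cdot 12 + 1\right) = -2 + \left(\sqrt{4} \cdot 12 + 1\right) = -2 + \left(2 \cdot 12 + 1\right) = -2 + \left(24 + 1\right) = -2 + 25 = 23$)
$a{\left(-8,22 \right)} + n = \left(22 + 2 \left(-8\right)\right) + 23 = \left(22 - 16\right) + 23 = 6 + 23 = 29$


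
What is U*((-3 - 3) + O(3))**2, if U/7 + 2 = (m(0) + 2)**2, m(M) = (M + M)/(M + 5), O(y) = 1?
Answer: 350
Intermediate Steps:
m(M) = 2*M/(5 + M) (m(M) = (2*M)/(5 + M) = 2*M/(5 + M))
U = 14 (U = -14 + 7*(2*0/(5 + 0) + 2)**2 = -14 + 7*(2*0/5 + 2)**2 = -14 + 7*(2*0*(1/5) + 2)**2 = -14 + 7*(0 + 2)**2 = -14 + 7*2**2 = -14 + 7*4 = -14 + 28 = 14)
U*((-3 - 3) + O(3))**2 = 14*((-3 - 3) + 1)**2 = 14*(-6 + 1)**2 = 14*(-5)**2 = 14*25 = 350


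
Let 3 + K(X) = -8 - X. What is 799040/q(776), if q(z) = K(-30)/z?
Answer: 620055040/19 ≈ 3.2634e+7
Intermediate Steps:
K(X) = -11 - X (K(X) = -3 + (-8 - X) = -11 - X)
q(z) = 19/z (q(z) = (-11 - 1*(-30))/z = (-11 + 30)/z = 19/z)
799040/q(776) = 799040/((19/776)) = 799040/((19*(1/776))) = 799040/(19/776) = 799040*(776/19) = 620055040/19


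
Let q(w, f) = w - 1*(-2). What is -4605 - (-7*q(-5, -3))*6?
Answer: -4731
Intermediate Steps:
q(w, f) = 2 + w (q(w, f) = w + 2 = 2 + w)
-4605 - (-7*q(-5, -3))*6 = -4605 - (-7*(2 - 5))*6 = -4605 - (-7*(-3))*6 = -4605 - 21*6 = -4605 - 1*126 = -4605 - 126 = -4731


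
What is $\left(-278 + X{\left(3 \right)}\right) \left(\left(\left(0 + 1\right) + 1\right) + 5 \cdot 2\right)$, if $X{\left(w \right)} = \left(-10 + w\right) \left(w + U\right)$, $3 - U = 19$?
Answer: $-2244$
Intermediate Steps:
$U = -16$ ($U = 3 - 19 = -16$)
$X{\left(w \right)} = \left(-16 + w\right) \left(-10 + w\right)$ ($X{\left(w \right)} = \left(-10 + w\right) \left(w - 16\right) = \left(-10 + w\right) \left(-16 + w\right) = \left(-16 + w\right) \left(-10 + w\right)$)
$\left(-278 + X{\left(3 \right)}\right) \left(\left(\left(0 + 1\right) + 1\right) + 5 \cdot 2\right) = \left(-278 + \left(160 + 3^{2} - 78\right)\right) \left(\left(\left(0 + 1\right) + 1\right) + 5 \cdot 2\right) = \left(-278 + \left(160 + 9 - 78\right)\right) \left(\left(1 + 1\right) + 10\right) = \left(-278 + 91\right) \left(2 + 10\right) = \left(-187\right) 12 = -2244$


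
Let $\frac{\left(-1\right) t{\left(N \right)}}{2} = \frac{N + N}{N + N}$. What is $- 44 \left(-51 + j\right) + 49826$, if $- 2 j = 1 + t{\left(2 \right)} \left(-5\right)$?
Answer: $52312$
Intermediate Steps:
$t{\left(N \right)} = -2$ ($t{\left(N \right)} = - 2 \frac{N + N}{N + N} = - 2 \frac{2 N}{2 N} = - 2 \cdot 2 N \frac{1}{2 N} = \left(-2\right) 1 = -2$)
$j = - \frac{11}{2}$ ($j = - \frac{1 - -10}{2} = - \frac{1 + 10}{2} = \left(- \frac{1}{2}\right) 11 = - \frac{11}{2} \approx -5.5$)
$- 44 \left(-51 + j\right) + 49826 = - 44 \left(-51 - \frac{11}{2}\right) + 49826 = \left(-44\right) \left(- \frac{113}{2}\right) + 49826 = 2486 + 49826 = 52312$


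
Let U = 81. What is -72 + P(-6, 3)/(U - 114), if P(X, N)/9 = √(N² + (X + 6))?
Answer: -801/11 ≈ -72.818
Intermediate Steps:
P(X, N) = 9*√(6 + X + N²) (P(X, N) = 9*√(N² + (X + 6)) = 9*√(N² + (6 + X)) = 9*√(6 + X + N²))
-72 + P(-6, 3)/(U - 114) = -72 + (9*√(6 - 6 + 3²))/(81 - 114) = -72 + (9*√(6 - 6 + 9))/(-33) = -72 - 3*√9/11 = -72 - 3*3/11 = -72 - 1/33*27 = -72 - 9/11 = -801/11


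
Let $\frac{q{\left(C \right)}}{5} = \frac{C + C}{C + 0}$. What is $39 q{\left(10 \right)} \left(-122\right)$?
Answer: $-47580$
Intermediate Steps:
$q{\left(C \right)} = 10$ ($q{\left(C \right)} = 5 \frac{C + C}{C + 0} = 5 \frac{2 C}{C} = 5 \cdot 2 = 10$)
$39 q{\left(10 \right)} \left(-122\right) = 39 \cdot 10 \left(-122\right) = 390 \left(-122\right) = -47580$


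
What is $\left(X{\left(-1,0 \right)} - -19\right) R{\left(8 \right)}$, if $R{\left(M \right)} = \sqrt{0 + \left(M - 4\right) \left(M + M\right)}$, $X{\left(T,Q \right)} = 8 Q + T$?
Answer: $144$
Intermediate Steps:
$X{\left(T,Q \right)} = T + 8 Q$
$R{\left(M \right)} = \sqrt{2} \sqrt{M \left(-4 + M\right)}$ ($R{\left(M \right)} = \sqrt{0 + \left(-4 + M\right) 2 M} = \sqrt{0 + 2 M \left(-4 + M\right)} = \sqrt{2 M \left(-4 + M\right)} = \sqrt{2} \sqrt{M \left(-4 + M\right)}$)
$\left(X{\left(-1,0 \right)} - -19\right) R{\left(8 \right)} = \left(\left(-1 + 8 \cdot 0\right) - -19\right) \sqrt{2} \sqrt{8 \left(-4 + 8\right)} = \left(\left(-1 + 0\right) + \left(-5 + 24\right)\right) \sqrt{2} \sqrt{8 \cdot 4} = \left(-1 + 19\right) \sqrt{2} \sqrt{32} = 18 \sqrt{2} \cdot 4 \sqrt{2} = 18 \cdot 8 = 144$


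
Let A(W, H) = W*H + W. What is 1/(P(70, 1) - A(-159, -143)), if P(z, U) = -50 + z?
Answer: -1/22558 ≈ -4.4330e-5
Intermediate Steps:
A(W, H) = W + H*W (A(W, H) = H*W + W = W + H*W)
1/(P(70, 1) - A(-159, -143)) = 1/((-50 + 70) - (-159)*(1 - 143)) = 1/(20 - (-159)*(-142)) = 1/(20 - 1*22578) = 1/(20 - 22578) = 1/(-22558) = -1/22558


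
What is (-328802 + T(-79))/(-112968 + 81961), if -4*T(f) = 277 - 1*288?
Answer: 1315197/124028 ≈ 10.604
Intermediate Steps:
T(f) = 11/4 (T(f) = -(277 - 1*288)/4 = -(277 - 288)/4 = -¼*(-11) = 11/4)
(-328802 + T(-79))/(-112968 + 81961) = (-328802 + 11/4)/(-112968 + 81961) = -1315197/4/(-31007) = -1315197/4*(-1/31007) = 1315197/124028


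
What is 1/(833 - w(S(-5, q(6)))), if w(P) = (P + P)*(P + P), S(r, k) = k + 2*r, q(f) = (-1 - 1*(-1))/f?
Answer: 1/433 ≈ 0.0023095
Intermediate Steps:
q(f) = 0 (q(f) = (-1 + 1)/f = 0/f = 0)
w(P) = 4*P**2 (w(P) = (2*P)*(2*P) = 4*P**2)
1/(833 - w(S(-5, q(6)))) = 1/(833 - 4*(0 + 2*(-5))**2) = 1/(833 - 4*(0 - 10)**2) = 1/(833 - 4*(-10)**2) = 1/(833 - 4*100) = 1/(833 - 1*400) = 1/(833 - 400) = 1/433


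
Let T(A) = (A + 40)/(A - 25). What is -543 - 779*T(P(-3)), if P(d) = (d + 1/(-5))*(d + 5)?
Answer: 45621/157 ≈ 290.58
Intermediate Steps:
P(d) = (5 + d)*(-⅕ + d) (P(d) = (d - ⅕)*(5 + d) = (-⅕ + d)*(5 + d) = (5 + d)*(-⅕ + d))
T(A) = (40 + A)/(-25 + A)
-543 - 779*T(P(-3)) = -543 - 779*(40 + (-1 + (-3)² + (24/5)*(-3)))/(-25 + (-1 + (-3)² + (24/5)*(-3))) = -543 - 779*(40 + (-1 + 9 - 72/5))/(-25 + (-1 + 9 - 72/5)) = -543 - 779*(40 - 32/5)/(-25 - 32/5) = -543 - 779*168/((-157/5)*5) = -543 - (-3895)*168/(157*5) = -543 - 779*(-168/157) = -543 + 130872/157 = 45621/157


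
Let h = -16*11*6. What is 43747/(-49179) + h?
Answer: -535843/507 ≈ -1056.9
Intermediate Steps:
h = -1056 (h = -176*6 = -1056)
43747/(-49179) + h = 43747/(-49179) - 1056 = 43747*(-1/49179) - 1056 = -451/507 - 1056 = -535843/507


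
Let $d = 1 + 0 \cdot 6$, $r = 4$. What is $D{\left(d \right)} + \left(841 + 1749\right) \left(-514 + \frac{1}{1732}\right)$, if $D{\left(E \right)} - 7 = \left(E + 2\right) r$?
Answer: $- \frac{1152853411}{866} \approx -1.3312 \cdot 10^{6}$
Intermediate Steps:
$d = 1$ ($d = 1 + 0 = 1$)
$D{\left(E \right)} = 15 + 4 E$ ($D{\left(E \right)} = 7 + \left(E + 2\right) 4 = 7 + \left(2 + E\right) 4 = 7 + \left(8 + 4 E\right) = 15 + 4 E$)
$D{\left(d \right)} + \left(841 + 1749\right) \left(-514 + \frac{1}{1732}\right) = \left(15 + 4 \cdot 1\right) + \left(841 + 1749\right) \left(-514 + \frac{1}{1732}\right) = \left(15 + 4\right) + 2590 \left(-514 + \frac{1}{1732}\right) = 19 + 2590 \left(- \frac{890247}{1732}\right) = 19 - \frac{1152869865}{866} = - \frac{1152853411}{866}$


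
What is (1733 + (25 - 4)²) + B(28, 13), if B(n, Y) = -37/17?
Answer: 36921/17 ≈ 2171.8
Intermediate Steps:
B(n, Y) = -37/17 (B(n, Y) = -37*1/17 = -37/17)
(1733 + (25 - 4)²) + B(28, 13) = (1733 + (25 - 4)²) - 37/17 = (1733 + 21²) - 37/17 = (1733 + 441) - 37/17 = 2174 - 37/17 = 36921/17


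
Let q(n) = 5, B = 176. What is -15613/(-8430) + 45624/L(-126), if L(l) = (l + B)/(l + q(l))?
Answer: -4653706807/42150 ≈ -1.1041e+5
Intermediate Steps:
L(l) = (176 + l)/(5 + l) (L(l) = (l + 176)/(l + 5) = (176 + l)/(5 + l))
-15613/(-8430) + 45624/L(-126) = -15613/(-8430) + 45624/(((176 - 126)/(5 - 126))) = -15613*(-1/8430) + 45624/((50/(-121))) = 15613/8430 + 45624/((-1/121*50)) = 15613/8430 + 45624/(-50/121) = 15613/8430 + 45624*(-121/50) = 15613/8430 - 2760252/25 = -4653706807/42150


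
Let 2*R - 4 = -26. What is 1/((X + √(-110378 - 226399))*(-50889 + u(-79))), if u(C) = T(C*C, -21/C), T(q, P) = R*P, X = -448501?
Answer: 35431579/808729937697065436 + 553*I*√6873/808729937697065436 ≈ 4.3811e-11 + 5.6688e-14*I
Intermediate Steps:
R = -11 (R = 2 + (½)*(-26) = 2 - 13 = -11)
T(q, P) = -11*P
u(C) = 231/C (u(C) = -(-231)/C = 231/C)
1/((X + √(-110378 - 226399))*(-50889 + u(-79))) = 1/((-448501 + √(-110378 - 226399))*(-50889 + 231/(-79))) = 1/((-448501 + √(-336777))*(-50889 + 231*(-1/79))) = 1/((-448501 + 7*I*√6873)*(-50889 - 231/79)) = 1/((-448501 + 7*I*√6873)*(-4020462/79)) = 1/(1803181227462/79 - 28143234*I*√6873/79)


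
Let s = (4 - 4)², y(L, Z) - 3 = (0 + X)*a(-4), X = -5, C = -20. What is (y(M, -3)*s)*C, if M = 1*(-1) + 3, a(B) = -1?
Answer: 0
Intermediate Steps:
M = 2 (M = -1 + 3 = 2)
y(L, Z) = 8 (y(L, Z) = 3 + (0 - 5)*(-1) = 3 - 5*(-1) = 3 + 5 = 8)
s = 0 (s = 0² = 0)
(y(M, -3)*s)*C = (8*0)*(-20) = 0*(-20) = 0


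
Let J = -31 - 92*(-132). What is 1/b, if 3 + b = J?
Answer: 1/12110 ≈ 8.2576e-5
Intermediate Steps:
J = 12113 (J = -31 + 12144 = 12113)
b = 12110 (b = -3 + 12113 = 12110)
1/b = 1/12110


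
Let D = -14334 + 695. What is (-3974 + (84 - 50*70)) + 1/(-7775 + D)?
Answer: -158249461/21414 ≈ -7390.0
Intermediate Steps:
D = -13639
(-3974 + (84 - 50*70)) + 1/(-7775 + D) = (-3974 + (84 - 50*70)) + 1/(-7775 - 13639) = (-3974 + (84 - 3500)) + 1/(-21414) = (-3974 - 3416) - 1/21414 = -7390 - 1/21414 = -158249461/21414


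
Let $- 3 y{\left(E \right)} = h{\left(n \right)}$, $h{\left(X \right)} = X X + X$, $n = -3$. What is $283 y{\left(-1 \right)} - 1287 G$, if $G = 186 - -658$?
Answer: $-1086794$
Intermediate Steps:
$G = 844$ ($G = 186 + 658 = 844$)
$h{\left(X \right)} = X + X^{2}$ ($h{\left(X \right)} = X^{2} + X = X + X^{2}$)
$y{\left(E \right)} = -2$ ($y{\left(E \right)} = - \frac{\left(-3\right) \left(1 - 3\right)}{3} = - \frac{\left(-3\right) \left(-2\right)}{3} = \left(- \frac{1}{3}\right) 6 = -2$)
$283 y{\left(-1 \right)} - 1287 G = 283 \left(-2\right) - 1086228 = -566 - 1086228 = -1086794$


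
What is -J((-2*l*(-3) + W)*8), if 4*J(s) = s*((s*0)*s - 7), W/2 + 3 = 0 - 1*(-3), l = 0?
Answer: 0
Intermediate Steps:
W = 0 (W = -6 + 2*(0 - 1*(-3)) = -6 + 2*(0 + 3) = -6 + 2*3 = -6 + 6 = 0)
J(s) = -7*s/4 (J(s) = (s*((s*0)*s - 7))/4 = (s*(0*s - 7))/4 = (s*(0 - 7))/4 = (s*(-7))/4 = (-7*s)/4 = -7*s/4)
-J((-2*l*(-3) + W)*8) = -(-7)*(-2*0*(-3) + 0)*8/4 = -(-7)*(0*(-3) + 0)*8/4 = -(-7)*(0 + 0)*8/4 = -(-7)*0*8/4 = -(-7)*0/4 = -1*0 = 0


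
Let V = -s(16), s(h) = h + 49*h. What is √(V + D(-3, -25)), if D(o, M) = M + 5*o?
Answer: 2*I*√210 ≈ 28.983*I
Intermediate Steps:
s(h) = 50*h
V = -800 (V = -50*16 = -1*800 = -800)
√(V + D(-3, -25)) = √(-800 + (-25 + 5*(-3))) = √(-800 + (-25 - 15)) = √(-800 - 40) = √(-840) = 2*I*√210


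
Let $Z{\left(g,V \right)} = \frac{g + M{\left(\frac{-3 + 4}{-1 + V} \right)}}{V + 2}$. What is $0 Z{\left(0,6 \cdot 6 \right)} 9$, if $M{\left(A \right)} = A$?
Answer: $0$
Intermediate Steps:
$Z{\left(g,V \right)} = \frac{g + \frac{1}{-1 + V}}{2 + V}$ ($Z{\left(g,V \right)} = \frac{g + \frac{-3 + 4}{-1 + V}}{V + 2} = \frac{g + 1 \frac{1}{-1 + V}}{2 + V} = \frac{g + \frac{1}{-1 + V}}{2 + V}$)
$0 Z{\left(0,6 \cdot 6 \right)} 9 = 0 \frac{1 + 0 \left(-1 + 6 \cdot 6\right)}{\left(-1 + 6 \cdot 6\right) \left(2 + 6 \cdot 6\right)} 9 = 0 \frac{1 + 0 \left(-1 + 36\right)}{\left(-1 + 36\right) \left(2 + 36\right)} 9 = 0 \frac{1 + 0 \cdot 35}{35 \cdot 38} \cdot 9 = 0 \cdot \frac{1}{35} \cdot \frac{1}{38} \left(1 + 0\right) 9 = 0 \cdot \frac{1}{35} \cdot \frac{1}{38} \cdot 1 \cdot 9 = 0 \cdot \frac{1}{1330} \cdot 9 = 0 \cdot 9 = 0$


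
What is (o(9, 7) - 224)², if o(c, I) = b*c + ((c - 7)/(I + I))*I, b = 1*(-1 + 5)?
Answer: 34969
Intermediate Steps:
b = 4 (b = 1*4 = 4)
o(c, I) = -7/2 + 9*c/2 (o(c, I) = 4*c + ((c - 7)/(I + I))*I = 4*c + ((-7 + c)/((2*I)))*I = 4*c + ((-7 + c)*(1/(2*I)))*I = 4*c + ((-7 + c)/(2*I))*I = 4*c + (-7/2 + c/2) = -7/2 + 9*c/2)
(o(9, 7) - 224)² = ((-7/2 + (9/2)*9) - 224)² = ((-7/2 + 81/2) - 224)² = (37 - 224)² = (-187)² = 34969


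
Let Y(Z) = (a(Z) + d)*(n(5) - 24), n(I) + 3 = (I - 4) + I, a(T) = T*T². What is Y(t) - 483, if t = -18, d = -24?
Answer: 122493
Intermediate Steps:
a(T) = T³
n(I) = -7 + 2*I (n(I) = -3 + ((I - 4) + I) = -3 + ((-4 + I) + I) = -3 + (-4 + 2*I) = -7 + 2*I)
Y(Z) = 504 - 21*Z³ (Y(Z) = (Z³ - 24)*((-7 + 2*5) - 24) = (-24 + Z³)*((-7 + 10) - 24) = (-24 + Z³)*(3 - 24) = (-24 + Z³)*(-21) = 504 - 21*Z³)
Y(t) - 483 = (504 - 21*(-18)³) - 483 = (504 - 21*(-5832)) - 483 = (504 + 122472) - 483 = 122976 - 483 = 122493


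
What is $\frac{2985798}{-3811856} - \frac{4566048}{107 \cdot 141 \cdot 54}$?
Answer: $- \frac{1653136760341}{258792621624} \approx -6.3879$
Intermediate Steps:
$\frac{2985798}{-3811856} - \frac{4566048}{107 \cdot 141 \cdot 54} = 2985798 \left(- \frac{1}{3811856}\right) - \frac{4566048}{15087 \cdot 54} = - \frac{1492899}{1905928} - \frac{4566048}{814698} = - \frac{1492899}{1905928} - \frac{761008}{135783} = - \frac{1653136760341}{258792621624}$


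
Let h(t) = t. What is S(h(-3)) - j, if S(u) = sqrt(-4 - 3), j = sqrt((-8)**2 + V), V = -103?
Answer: I*(sqrt(7) - sqrt(39)) ≈ -3.5992*I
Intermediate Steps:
j = I*sqrt(39) (j = sqrt((-8)**2 - 103) = sqrt(64 - 103) = sqrt(-39) = I*sqrt(39) ≈ 6.245*I)
S(u) = I*sqrt(7) (S(u) = sqrt(-7) = I*sqrt(7))
S(h(-3)) - j = I*sqrt(7) - I*sqrt(39)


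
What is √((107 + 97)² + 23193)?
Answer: 3*√7201 ≈ 254.58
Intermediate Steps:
√((107 + 97)² + 23193) = √(204² + 23193) = √(41616 + 23193) = √64809 = 3*√7201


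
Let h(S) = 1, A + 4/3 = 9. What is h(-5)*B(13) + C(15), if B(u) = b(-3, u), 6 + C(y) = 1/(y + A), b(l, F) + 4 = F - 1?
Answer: 139/68 ≈ 2.0441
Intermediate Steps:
b(l, F) = -5 + F (b(l, F) = -4 + (F - 1) = -4 + (-1 + F) = -5 + F)
A = 23/3 (A = -4/3 + 9 = 23/3 ≈ 7.6667)
C(y) = -6 + 1/(23/3 + y) (C(y) = -6 + 1/(y + 23/3) = -6 + 1/(23/3 + y))
B(u) = -5 + u
h(-5)*B(13) + C(15) = 1*(-5 + 13) + 9*(-15 - 2*15)/(23 + 3*15) = 1*8 + 9*(-15 - 30)/(23 + 45) = 8 + 9*(-45)/68 = 8 + 9*(1/68)*(-45) = 8 - 405/68 = 139/68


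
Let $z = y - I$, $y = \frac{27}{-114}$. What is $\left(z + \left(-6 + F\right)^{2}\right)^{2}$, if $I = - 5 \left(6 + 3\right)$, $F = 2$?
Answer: $\frac{5331481}{1444} \approx 3692.2$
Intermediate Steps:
$y = - \frac{9}{38}$ ($y = 27 \left(- \frac{1}{114}\right) = - \frac{9}{38} \approx -0.23684$)
$I = -45$ ($I = \left(-5\right) 9 = -45$)
$z = \frac{1701}{38}$ ($z = - \frac{9}{38} - -45 = - \frac{9}{38} + 45 = \frac{1701}{38} \approx 44.763$)
$\left(z + \left(-6 + F\right)^{2}\right)^{2} = \left(\frac{1701}{38} + \left(-6 + 2\right)^{2}\right)^{2} = \left(\frac{1701}{38} + \left(-4\right)^{2}\right)^{2} = \left(\frac{1701}{38} + 16\right)^{2} = \left(\frac{2309}{38}\right)^{2} = \frac{5331481}{1444}$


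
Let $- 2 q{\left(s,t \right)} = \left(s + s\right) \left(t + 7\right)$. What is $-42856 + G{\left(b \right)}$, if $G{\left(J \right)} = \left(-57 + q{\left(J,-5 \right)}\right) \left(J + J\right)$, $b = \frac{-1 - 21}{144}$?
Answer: $- \frac{55518925}{1296} \approx -42839.0$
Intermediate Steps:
$q{\left(s,t \right)} = - s \left(7 + t\right)$ ($q{\left(s,t \right)} = - \frac{\left(s + s\right) \left(t + 7\right)}{2} = - \frac{2 s \left(7 + t\right)}{2} = - s \left(7 + t\right)$)
$b = - \frac{11}{72}$ ($b = \left(-1 - 21\right) \frac{1}{144} = \left(-22\right) \frac{1}{144} = - \frac{11}{72} \approx -0.15278$)
$G{\left(J \right)} = 2 J \left(-57 - 2 J\right)$ ($G{\left(J \right)} = \left(-57 - J \left(7 - 5\right)\right) \left(J + J\right) = \left(-57 - J 2\right) 2 J = \left(-57 - 2 J\right) 2 J = 2 J \left(-57 - 2 J\right)$)
$-42856 + G{\left(b \right)} = -42856 - - \frac{11 \left(57 + 2 \left(- \frac{11}{72}\right)\right)}{36} = -42856 - - \frac{11 \left(57 - \frac{11}{36}\right)}{36} = -42856 - \left(- \frac{11}{36}\right) \frac{2041}{36} = -42856 + \frac{22451}{1296} = - \frac{55518925}{1296}$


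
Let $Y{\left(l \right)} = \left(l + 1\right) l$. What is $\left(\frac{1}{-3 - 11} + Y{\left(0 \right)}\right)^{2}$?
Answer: $\frac{1}{196} \approx 0.005102$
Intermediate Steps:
$Y{\left(l \right)} = l \left(1 + l\right)$ ($Y{\left(l \right)} = \left(1 + l\right) l = l \left(1 + l\right)$)
$\left(\frac{1}{-3 - 11} + Y{\left(0 \right)}\right)^{2} = \left(\frac{1}{-3 - 11} + 0 \left(1 + 0\right)\right)^{2} = \left(\frac{1}{-14} + 0 \cdot 1\right)^{2} = \left(- \frac{1}{14} + 0\right)^{2} = \left(- \frac{1}{14}\right)^{2} = \frac{1}{196}$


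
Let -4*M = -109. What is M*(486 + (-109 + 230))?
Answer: 66163/4 ≈ 16541.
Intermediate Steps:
M = 109/4 (M = -¼*(-109) = 109/4 ≈ 27.250)
M*(486 + (-109 + 230)) = 109*(486 + (-109 + 230))/4 = 109*(486 + 121)/4 = (109/4)*607 = 66163/4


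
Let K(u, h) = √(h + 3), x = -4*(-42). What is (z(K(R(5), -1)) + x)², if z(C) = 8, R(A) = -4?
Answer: 30976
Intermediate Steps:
x = 168
K(u, h) = √(3 + h)
(z(K(R(5), -1)) + x)² = (8 + 168)² = 176² = 30976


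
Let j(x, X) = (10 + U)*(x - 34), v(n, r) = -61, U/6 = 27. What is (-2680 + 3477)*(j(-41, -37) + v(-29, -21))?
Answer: -10329917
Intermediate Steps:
U = 162 (U = 6*27 = 162)
j(x, X) = -5848 + 172*x (j(x, X) = (10 + 162)*(x - 34) = 172*(-34 + x) = -5848 + 172*x)
(-2680 + 3477)*(j(-41, -37) + v(-29, -21)) = (-2680 + 3477)*((-5848 + 172*(-41)) - 61) = 797*((-5848 - 7052) - 61) = 797*(-12900 - 61) = 797*(-12961) = -10329917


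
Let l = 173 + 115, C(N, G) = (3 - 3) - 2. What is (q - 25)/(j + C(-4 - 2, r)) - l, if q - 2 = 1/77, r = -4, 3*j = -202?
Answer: -2303649/8008 ≈ -287.67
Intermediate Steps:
j = -202/3 (j = (⅓)*(-202) = -202/3 ≈ -67.333)
q = 155/77 (q = 2 + 1/77 = 155/77 ≈ 2.0130)
C(N, G) = -2 (C(N, G) = 0 - 2 = -2)
l = 288
(q - 25)/(j + C(-4 - 2, r)) - l = (155/77 - 25)/(-202/3 - 2) - 1*288 = -1770/(77*(-208/3)) - 288 = -1770/77*(-3/208) - 288 = 2655/8008 - 288 = -2303649/8008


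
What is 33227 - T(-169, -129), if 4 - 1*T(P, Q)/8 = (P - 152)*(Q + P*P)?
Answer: -72980181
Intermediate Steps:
T(P, Q) = 32 - 8*(-152 + P)*(Q + P²) (T(P, Q) = 32 - 8*(P - 152)*(Q + P*P) = 32 - 8*(-152 + P)*(Q + P²))
33227 - T(-169, -129) = 33227 - (32 - 8*(-169)³ + 1216*(-129) + 1216*(-169)² - 8*(-169)*(-129)) = 33227 - (32 - 8*(-4826809) - 156864 + 1216*28561 - 174408) = 33227 - (32 + 38614472 - 156864 + 34730176 - 174408) = 33227 - 1*73013408 = 33227 - 73013408 = -72980181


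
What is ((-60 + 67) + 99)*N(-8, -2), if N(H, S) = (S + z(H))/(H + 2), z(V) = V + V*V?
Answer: -954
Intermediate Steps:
z(V) = V + V**2
N(H, S) = (S + H*(1 + H))/(2 + H) (N(H, S) = (S + H*(1 + H))/(H + 2) = (S + H*(1 + H))/(2 + H))
((-60 + 67) + 99)*N(-8, -2) = ((-60 + 67) + 99)*((-2 - 8*(1 - 8))/(2 - 8)) = (7 + 99)*((-2 - 8*(-7))/(-6)) = 106*(-(-2 + 56)/6) = 106*(-1/6*54) = 106*(-9) = -954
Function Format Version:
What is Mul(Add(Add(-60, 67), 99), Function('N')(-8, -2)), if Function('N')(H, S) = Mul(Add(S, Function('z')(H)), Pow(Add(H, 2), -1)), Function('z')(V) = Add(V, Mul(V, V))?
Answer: -954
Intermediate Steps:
Function('z')(V) = Add(V, Pow(V, 2))
Function('N')(H, S) = Mul(Pow(Add(2, H), -1), Add(S, Mul(H, Add(1, H)))) (Function('N')(H, S) = Mul(Add(S, Mul(H, Add(1, H))), Pow(Add(H, 2), -1)) = Mul(Add(S, Mul(H, Add(1, H))), Pow(Add(2, H), -1)) = Mul(Pow(Add(2, H), -1), Add(S, Mul(H, Add(1, H)))))
Mul(Add(Add(-60, 67), 99), Function('N')(-8, -2)) = Mul(Add(Add(-60, 67), 99), Mul(Pow(Add(2, -8), -1), Add(-2, Mul(-8, Add(1, -8))))) = Mul(Add(7, 99), Mul(Pow(-6, -1), Add(-2, Mul(-8, -7)))) = Mul(106, Mul(Rational(-1, 6), Add(-2, 56))) = Mul(106, Mul(Rational(-1, 6), 54)) = Mul(106, -9) = -954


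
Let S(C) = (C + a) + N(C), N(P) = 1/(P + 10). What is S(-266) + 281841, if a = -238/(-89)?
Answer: 6415465639/22784 ≈ 2.8158e+5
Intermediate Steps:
N(P) = 1/(10 + P)
a = 238/89 (a = -238*(-1/89) = 238/89 ≈ 2.6742)
S(C) = 238/89 + C + 1/(10 + C) (S(C) = (C + 238/89) + 1/(10 + C) = (238/89 + C) + 1/(10 + C) = 238/89 + C + 1/(10 + C))
S(-266) + 281841 = (89 + (10 - 266)*(238 + 89*(-266)))/(89*(10 - 266)) + 281841 = (1/89)*(89 - 256*(238 - 23674))/(-256) + 281841 = (1/89)*(-1/256)*(89 - 256*(-23436)) + 281841 = (1/89)*(-1/256)*(89 + 5999616) + 281841 = (1/89)*(-1/256)*5999705 + 281841 = -5999705/22784 + 281841 = 6415465639/22784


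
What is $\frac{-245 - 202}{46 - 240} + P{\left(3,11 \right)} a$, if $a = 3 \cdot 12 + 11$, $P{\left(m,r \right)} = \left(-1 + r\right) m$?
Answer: $\frac{273987}{194} \approx 1412.3$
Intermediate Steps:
$P{\left(m,r \right)} = m \left(-1 + r\right)$
$a = 47$ ($a = 36 + 11 = 47$)
$\frac{-245 - 202}{46 - 240} + P{\left(3,11 \right)} a = \frac{-245 - 202}{46 - 240} + 3 \left(-1 + 11\right) 47 = - \frac{447}{-194} + 3 \cdot 10 \cdot 47 = \left(-447\right) \left(- \frac{1}{194}\right) + 30 \cdot 47 = \frac{447}{194} + 1410 = \frac{273987}{194}$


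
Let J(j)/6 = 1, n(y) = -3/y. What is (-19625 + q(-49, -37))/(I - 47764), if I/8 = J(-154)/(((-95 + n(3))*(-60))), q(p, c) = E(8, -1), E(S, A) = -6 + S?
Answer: 2354760/5731679 ≈ 0.41083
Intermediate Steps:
J(j) = 6 (J(j) = 6*1 = 6)
q(p, c) = 2 (q(p, c) = -6 + 8 = 2)
I = 1/120 (I = 8*(6/(((-95 - 3/3)*(-60)))) = 8*(6/(((-95 - 3*⅓)*(-60)))) = 8*(6/(((-95 - 1)*(-60)))) = 8*(6/((-96*(-60)))) = 8*(6/5760) = 8*(6*(1/5760)) = 8*(1/960) = 1/120 ≈ 0.0083333)
(-19625 + q(-49, -37))/(I - 47764) = (-19625 + 2)/(1/120 - 47764) = -19623/(-5731679/120) = -19623*(-120/5731679) = 2354760/5731679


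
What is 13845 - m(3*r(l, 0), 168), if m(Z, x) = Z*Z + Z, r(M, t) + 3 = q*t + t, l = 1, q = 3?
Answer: 13773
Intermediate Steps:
r(M, t) = -3 + 4*t (r(M, t) = -3 + (3*t + t) = -3 + 4*t)
m(Z, x) = Z + Z² (m(Z, x) = Z² + Z = Z + Z²)
13845 - m(3*r(l, 0), 168) = 13845 - 3*(-3 + 4*0)*(1 + 3*(-3 + 4*0)) = 13845 - 3*(-3 + 0)*(1 + 3*(-3 + 0)) = 13845 - 3*(-3)*(1 + 3*(-3)) = 13845 - (-9)*(1 - 9) = 13845 - (-9)*(-8) = 13845 - 1*72 = 13845 - 72 = 13773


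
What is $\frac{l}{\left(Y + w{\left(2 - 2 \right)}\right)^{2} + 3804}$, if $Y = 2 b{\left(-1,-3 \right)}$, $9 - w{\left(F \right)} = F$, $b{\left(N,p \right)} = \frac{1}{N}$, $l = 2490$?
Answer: $\frac{2490}{3853} \approx 0.64625$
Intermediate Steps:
$w{\left(F \right)} = 9 - F$
$Y = -2$ ($Y = \frac{2}{-1} = 2 \left(-1\right) = -2$)
$\frac{l}{\left(Y + w{\left(2 - 2 \right)}\right)^{2} + 3804} = \frac{2490}{\left(-2 + \left(9 - \left(2 - 2\right)\right)\right)^{2} + 3804} = \frac{2490}{\left(-2 + \left(9 - 0\right)\right)^{2} + 3804} = \frac{2490}{\left(-2 + \left(9 + 0\right)\right)^{2} + 3804} = \frac{2490}{\left(-2 + 9\right)^{2} + 3804} = \frac{2490}{7^{2} + 3804} = \frac{2490}{49 + 3804} = \frac{2490}{3853}$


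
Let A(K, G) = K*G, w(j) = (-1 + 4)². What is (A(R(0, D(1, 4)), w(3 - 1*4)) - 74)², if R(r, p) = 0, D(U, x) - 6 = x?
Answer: 5476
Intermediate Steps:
D(U, x) = 6 + x
w(j) = 9 (w(j) = 3² = 9)
A(K, G) = G*K
(A(R(0, D(1, 4)), w(3 - 1*4)) - 74)² = (9*0 - 74)² = (0 - 74)² = (-74)² = 5476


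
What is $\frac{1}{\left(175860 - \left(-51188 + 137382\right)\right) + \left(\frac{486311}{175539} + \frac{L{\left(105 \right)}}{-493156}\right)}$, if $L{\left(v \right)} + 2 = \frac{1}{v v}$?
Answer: $\frac{45448258319100}{4075289439898174091} \approx 1.1152 \cdot 10^{-5}$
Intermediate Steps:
$L{\left(v \right)} = -2 + \frac{1}{v^{2}}$ ($L{\left(v \right)} = -2 + \frac{1}{v v} = -2 + \frac{1}{v^{2}}$)
$\frac{1}{\left(175860 - \left(-51188 + 137382\right)\right) + \left(\frac{486311}{175539} + \frac{L{\left(105 \right)}}{-493156}\right)} = \frac{1}{\left(175860 - \left(-51188 + 137382\right)\right) + \left(\frac{486311}{175539} + \frac{-2 + \frac{1}{11025}}{-493156}\right)} = \frac{1}{\left(175860 - 86194\right) + \left(486311 \cdot \frac{1}{175539} + \left(-2 + \frac{1}{11025}\right) \left(- \frac{1}{493156}\right)\right)} = \frac{1}{\left(175860 - 86194\right) + \left(\frac{69473}{25077} - - \frac{22049}{5437044900}\right)} = \frac{1}{89666 + \left(\frac{69473}{25077} + \frac{22049}{5437044900}\right)} = \frac{1}{89666 + \frac{125909457753491}{45448258319100}} = \frac{1}{\frac{4075289439898174091}{45448258319100}} = \frac{45448258319100}{4075289439898174091}$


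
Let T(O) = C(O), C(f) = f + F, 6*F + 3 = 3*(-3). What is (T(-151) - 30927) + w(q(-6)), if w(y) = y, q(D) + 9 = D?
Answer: -31095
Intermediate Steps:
F = -2 (F = -½ + (3*(-3))/6 = -½ + (⅙)*(-9) = -½ - 3/2 = -2)
C(f) = -2 + f (C(f) = f - 2 = -2 + f)
q(D) = -9 + D
T(O) = -2 + O
(T(-151) - 30927) + w(q(-6)) = ((-2 - 151) - 30927) + (-9 - 6) = (-153 - 30927) - 15 = -31080 - 15 = -31095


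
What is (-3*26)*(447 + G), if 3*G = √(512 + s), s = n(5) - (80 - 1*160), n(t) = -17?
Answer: -34866 - 130*√23 ≈ -35489.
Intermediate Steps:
s = 63 (s = -17 - (80 - 1*160) = -17 - (80 - 160) = -17 - 1*(-80) = -17 + 80 = 63)
G = 5*√23/3 (G = √(512 + 63)/3 = √575/3 = (5*√23)/3 = 5*√23/3 ≈ 7.9930)
(-3*26)*(447 + G) = (-3*26)*(447 + 5*√23/3) = -78*(447 + 5*√23/3) = -34866 - 130*√23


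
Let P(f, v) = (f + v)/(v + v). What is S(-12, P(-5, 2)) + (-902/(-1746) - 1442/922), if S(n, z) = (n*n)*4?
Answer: 231391406/402453 ≈ 574.95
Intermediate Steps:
P(f, v) = (f + v)/(2*v) (P(f, v) = (f + v)/((2*v)) = (f + v)*(1/(2*v)) = (f + v)/(2*v))
S(n, z) = 4*n² (S(n, z) = n²*4 = 4*n²)
S(-12, P(-5, 2)) + (-902/(-1746) - 1442/922) = 4*(-12)² + (-902/(-1746) - 1442/922) = 4*144 + (-902*(-1/1746) - 1442*1/922) = 576 + (451/873 - 721/461) = 576 - 421522/402453 = 231391406/402453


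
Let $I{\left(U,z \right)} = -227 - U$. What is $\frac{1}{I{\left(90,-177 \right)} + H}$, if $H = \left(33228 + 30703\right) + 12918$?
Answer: $\frac{1}{76532} \approx 1.3066 \cdot 10^{-5}$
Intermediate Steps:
$H = 76849$ ($H = 63931 + 12918 = 76849$)
$\frac{1}{I{\left(90,-177 \right)} + H} = \frac{1}{\left(-227 - 90\right) + 76849} = \frac{1}{-317 + 76849} = \frac{1}{76532}$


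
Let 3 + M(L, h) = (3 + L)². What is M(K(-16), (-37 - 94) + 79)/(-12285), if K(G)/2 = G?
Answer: -838/12285 ≈ -0.068213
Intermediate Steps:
K(G) = 2*G
M(L, h) = -3 + (3 + L)²
M(K(-16), (-37 - 94) + 79)/(-12285) = (-3 + (3 + 2*(-16))²)/(-12285) = (-3 + (3 - 32)²)*(-1/12285) = (-3 + (-29)²)*(-1/12285) = (-3 + 841)*(-1/12285) = 838*(-1/12285) = -838/12285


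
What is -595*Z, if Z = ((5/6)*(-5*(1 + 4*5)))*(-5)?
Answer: -520625/2 ≈ -2.6031e+5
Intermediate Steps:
Z = 875/2 (Z = ((5*(⅙))*(-5*(1 + 20)))*(-5) = (5*(-5*21)/6)*(-5) = ((⅚)*(-105))*(-5) = -175/2*(-5) = 875/2 ≈ 437.50)
-595*Z = -595*875/2 = -520625/2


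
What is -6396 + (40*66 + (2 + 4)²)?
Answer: -3720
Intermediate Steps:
-6396 + (40*66 + (2 + 4)²) = -6396 + (2640 + 6²) = -6396 + (2640 + 36) = -6396 + 2676 = -3720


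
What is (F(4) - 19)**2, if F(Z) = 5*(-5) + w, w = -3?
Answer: 2209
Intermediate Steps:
F(Z) = -28 (F(Z) = 5*(-5) - 3 = -25 - 3 = -28)
(F(4) - 19)**2 = (-28 - 19)**2 = (-47)**2 = 2209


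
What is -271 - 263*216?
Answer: -57079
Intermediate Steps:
-271 - 263*216 = -271 - 56808 = -57079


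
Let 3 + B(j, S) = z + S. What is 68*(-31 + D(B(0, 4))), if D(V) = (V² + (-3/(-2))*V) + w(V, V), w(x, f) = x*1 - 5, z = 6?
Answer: 2074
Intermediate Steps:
B(j, S) = 3 + S (B(j, S) = -3 + (6 + S) = 3 + S)
w(x, f) = -5 + x (w(x, f) = x - 5 = -5 + x)
D(V) = -5 + V² + 5*V/2 (D(V) = (V² + (-3/(-2))*V) + (-5 + V) = (V² + (-3*(-½))*V) + (-5 + V) = (V² + 3*V/2) + (-5 + V) = -5 + V² + 5*V/2)
68*(-31 + D(B(0, 4))) = 68*(-31 + (-5 + (3 + 4)² + 5*(3 + 4)/2)) = 68*(-31 + (-5 + 7² + (5/2)*7)) = 68*(-31 + (-5 + 49 + 35/2)) = 68*(-31 + 123/2) = 68*(61/2) = 2074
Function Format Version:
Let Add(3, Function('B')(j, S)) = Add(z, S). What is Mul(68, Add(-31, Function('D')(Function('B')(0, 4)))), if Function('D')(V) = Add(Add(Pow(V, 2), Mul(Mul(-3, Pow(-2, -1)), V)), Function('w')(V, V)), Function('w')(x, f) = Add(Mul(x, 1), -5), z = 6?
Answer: 2074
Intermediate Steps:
Function('B')(j, S) = Add(3, S) (Function('B')(j, S) = Add(-3, Add(6, S)) = Add(3, S))
Function('w')(x, f) = Add(-5, x) (Function('w')(x, f) = Add(x, -5) = Add(-5, x))
Function('D')(V) = Add(-5, Pow(V, 2), Mul(Rational(5, 2), V)) (Function('D')(V) = Add(Add(Pow(V, 2), Mul(Mul(-3, Pow(-2, -1)), V)), Add(-5, V)) = Add(Add(Pow(V, 2), Mul(Mul(-3, Rational(-1, 2)), V)), Add(-5, V)) = Add(Add(Pow(V, 2), Mul(Rational(3, 2), V)), Add(-5, V)) = Add(-5, Pow(V, 2), Mul(Rational(5, 2), V)))
Mul(68, Add(-31, Function('D')(Function('B')(0, 4)))) = Mul(68, Add(-31, Add(-5, Pow(Add(3, 4), 2), Mul(Rational(5, 2), Add(3, 4))))) = Mul(68, Add(-31, Add(-5, Pow(7, 2), Mul(Rational(5, 2), 7)))) = Mul(68, Add(-31, Add(-5, 49, Rational(35, 2)))) = Mul(68, Add(-31, Rational(123, 2))) = Mul(68, Rational(61, 2)) = 2074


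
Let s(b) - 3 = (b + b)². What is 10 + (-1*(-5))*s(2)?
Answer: 105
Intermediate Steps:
s(b) = 3 + 4*b² (s(b) = 3 + (b + b)² = 3 + (2*b)² = 3 + 4*b²)
10 + (-1*(-5))*s(2) = 10 + (-1*(-5))*(3 + 4*2²) = 10 + 5*(3 + 4*4) = 10 + 5*(3 + 16) = 10 + 5*19 = 10 + 95 = 105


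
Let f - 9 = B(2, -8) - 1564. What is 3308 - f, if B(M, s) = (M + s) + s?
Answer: 4877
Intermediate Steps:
B(M, s) = M + 2*s
f = -1569 (f = 9 + ((2 + 2*(-8)) - 1564) = 9 + ((2 - 16) - 1564) = 9 + (-14 - 1564) = 9 - 1578 = -1569)
3308 - f = 3308 - 1*(-1569) = 3308 + 1569 = 4877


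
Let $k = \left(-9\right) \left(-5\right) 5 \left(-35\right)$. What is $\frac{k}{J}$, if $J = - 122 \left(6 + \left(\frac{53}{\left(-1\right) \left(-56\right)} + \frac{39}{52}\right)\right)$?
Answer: $\frac{220500}{26291} \approx 8.3869$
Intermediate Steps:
$k = -7875$ ($k = 45 \cdot 5 \left(-35\right) = 225 \left(-35\right) = -7875$)
$J = - \frac{26291}{28}$ ($J = - 122 \left(6 + \left(\frac{53}{56} + 39 \cdot \frac{1}{52}\right)\right) = - 122 \left(6 + \left(53 \cdot \frac{1}{56} + \frac{3}{4}\right)\right) = - 122 \left(6 + \left(\frac{53}{56} + \frac{3}{4}\right)\right) = - 122 \left(6 + \frac{95}{56}\right) = \left(-122\right) \frac{431}{56} = - \frac{26291}{28} \approx -938.96$)
$\frac{k}{J} = - \frac{7875}{- \frac{26291}{28}} = \left(-7875\right) \left(- \frac{28}{26291}\right) = \frac{220500}{26291}$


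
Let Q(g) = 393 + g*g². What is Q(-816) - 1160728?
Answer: -544498831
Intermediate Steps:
Q(g) = 393 + g³
Q(-816) - 1160728 = (393 + (-816)³) - 1160728 = (393 - 543338496) - 1160728 = -543338103 - 1160728 = -544498831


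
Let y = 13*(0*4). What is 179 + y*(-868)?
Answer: 179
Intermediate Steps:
y = 0 (y = 13*0 = 0)
179 + y*(-868) = 179 + 0*(-868) = 179 + 0 = 179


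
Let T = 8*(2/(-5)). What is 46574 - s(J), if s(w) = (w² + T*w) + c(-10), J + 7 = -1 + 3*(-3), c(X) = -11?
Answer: 231208/5 ≈ 46242.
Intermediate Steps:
J = -17 (J = -7 + (-1 + 3*(-3)) = -7 + (-1 - 9) = -7 - 10 = -17)
T = -16/5 (T = 8*(2*(-⅕)) = 8*(-⅖) = -16/5 ≈ -3.2000)
s(w) = -11 + w² - 16*w/5 (s(w) = (w² - 16*w/5) - 11 = -11 + w² - 16*w/5)
46574 - s(J) = 46574 - (-11 + (-17)² - 16/5*(-17)) = 46574 - (-11 + 289 + 272/5) = 46574 - 1*1662/5 = 46574 - 1662/5 = 231208/5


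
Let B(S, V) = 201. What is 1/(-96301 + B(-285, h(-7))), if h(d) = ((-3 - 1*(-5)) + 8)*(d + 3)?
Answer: -1/96100 ≈ -1.0406e-5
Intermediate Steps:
h(d) = 30 + 10*d (h(d) = ((-3 + 5) + 8)*(3 + d) = (2 + 8)*(3 + d) = 10*(3 + d) = 30 + 10*d)
1/(-96301 + B(-285, h(-7))) = 1/(-96301 + 201) = 1/(-96100) = -1/96100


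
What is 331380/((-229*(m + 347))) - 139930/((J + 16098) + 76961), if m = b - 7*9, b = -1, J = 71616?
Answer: -1818241286/304916935 ≈ -5.9631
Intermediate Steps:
m = -64 (m = -1 - 7*9 = -1 - 63 = -64)
331380/((-229*(m + 347))) - 139930/((J + 16098) + 76961) = 331380/((-229*(-64 + 347))) - 139930/((71616 + 16098) + 76961) = 331380/((-229*283)) - 139930/(87714 + 76961) = 331380/(-64807) - 139930/164675 = 331380*(-1/64807) - 139930*1/164675 = -331380/64807 - 3998/4705 = -1818241286/304916935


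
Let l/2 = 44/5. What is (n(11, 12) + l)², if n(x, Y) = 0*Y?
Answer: 7744/25 ≈ 309.76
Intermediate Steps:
n(x, Y) = 0
l = 88/5 (l = 2*(44/5) = 88/5 ≈ 17.600)
(n(11, 12) + l)² = (0 + 88/5)² = (88/5)² = 7744/25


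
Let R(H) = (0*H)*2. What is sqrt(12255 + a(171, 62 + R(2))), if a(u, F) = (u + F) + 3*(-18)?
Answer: sqrt(12434) ≈ 111.51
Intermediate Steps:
R(H) = 0 (R(H) = 0*2 = 0)
a(u, F) = -54 + F + u (a(u, F) = (F + u) - 54 = -54 + F + u)
sqrt(12255 + a(171, 62 + R(2))) = sqrt(12255 + (-54 + (62 + 0) + 171)) = sqrt(12255 + (-54 + 62 + 171)) = sqrt(12255 + 179) = sqrt(12434)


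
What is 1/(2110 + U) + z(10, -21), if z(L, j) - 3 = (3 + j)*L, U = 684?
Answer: -494537/2794 ≈ -177.00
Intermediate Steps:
z(L, j) = 3 + L*(3 + j) (z(L, j) = 3 + (3 + j)*L = 3 + L*(3 + j))
1/(2110 + U) + z(10, -21) = 1/(2110 + 684) + (3 + 3*10 + 10*(-21)) = 1/2794 + (3 + 30 - 210) = 1/2794 - 177 = -494537/2794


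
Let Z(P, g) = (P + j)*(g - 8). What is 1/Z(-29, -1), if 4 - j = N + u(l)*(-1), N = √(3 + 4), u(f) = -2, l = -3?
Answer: 3/722 - √7/6498 ≈ 0.0037480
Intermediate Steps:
N = √7 ≈ 2.6458
j = 2 - √7 (j = 4 - (√7 - 2*(-1)) = 4 - (√7 + 2) = 4 - (2 + √7) = 4 + (-2 - √7) = 2 - √7 ≈ -0.64575)
Z(P, g) = (-8 + g)*(2 + P - √7) (Z(P, g) = (P + (2 - √7))*(g - 8) = (2 + P - √7)*(-8 + g) = (-8 + g)*(2 + P - √7))
1/Z(-29, -1) = 1/(-16 - 8*(-29) + 8*√7 - 29*(-1) - (2 - √7)) = 1/(-16 + 232 + 8*√7 + 29 + (-2 + √7)) = 1/(243 + 9*√7)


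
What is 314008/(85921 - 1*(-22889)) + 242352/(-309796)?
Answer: 8863512656/4213612845 ≈ 2.1035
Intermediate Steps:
314008/(85921 - 1*(-22889)) + 242352/(-309796) = 314008/(85921 + 22889) + 242352*(-1/309796) = 314008/108810 - 60588/77449 = 314008*(1/108810) - 60588/77449 = 157004/54405 - 60588/77449 = 8863512656/4213612845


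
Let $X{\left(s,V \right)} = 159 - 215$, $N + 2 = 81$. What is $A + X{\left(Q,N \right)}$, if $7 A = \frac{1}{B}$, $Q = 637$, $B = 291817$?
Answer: $- \frac{114392263}{2042719} \approx -56.0$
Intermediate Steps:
$N = 79$ ($N = -2 + 81 = 79$)
$X{\left(s,V \right)} = -56$
$A = \frac{1}{2042719}$ ($A = \frac{1}{7 \cdot 291817} = \frac{1}{7} \cdot \frac{1}{291817} = \frac{1}{2042719} \approx 4.8954 \cdot 10^{-7}$)
$A + X{\left(Q,N \right)} = \frac{1}{2042719} - 56 = - \frac{114392263}{2042719}$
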